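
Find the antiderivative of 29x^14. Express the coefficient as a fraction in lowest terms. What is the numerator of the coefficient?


Apply the power rule for integration:
integral of ax^n dx = a/(n+1) * x^(n+1) + C
integral of 29x^14 dx
= 29/15 * x^15 + C
The coefficient in lowest terms is 29/15, and its numerator is 29

29


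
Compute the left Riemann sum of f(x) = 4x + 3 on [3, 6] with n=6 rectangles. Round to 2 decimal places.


Left Riemann sum uses left endpoints of each subinterval.
Interval: [3, 6], n = 6
dx = (6 - 3) / 6 = 1/2
Left endpoints: [3, 7/2, 4, 9/2, 5, 11/2]
f values: [15, 17, 19, 21, 23, 25]
Sum = dx * (sum of f values)
= 1/2 * 120
= 60 = 60.00

60.00


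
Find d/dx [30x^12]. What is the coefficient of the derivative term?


We apply the power rule: d/dx [ax^n] = a*n * x^(n-1)
d/dx [30x^12]
= 30 * 12 * x^(12-1)
= 360x^11
The coefficient is 360

360


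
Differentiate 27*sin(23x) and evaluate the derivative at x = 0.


Apply the chain rule to differentiate 27*sin(23x):
d/dx [27*sin(23x)]
= 27 * cos(23x) * d/dx(23x)
= 27 * 23 * cos(23x)
= 621 * cos(23x)
Evaluate at x = 0:
= 621 * cos(0)
= 621 * 1
= 621

621


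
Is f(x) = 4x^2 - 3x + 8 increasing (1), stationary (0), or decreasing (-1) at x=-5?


Compute f'(x) to determine behavior:
f'(x) = 8x - 3
f'(-5) = 8 * (-5) - 3
= -40 - 3
= -43
Since f'(-5) < 0, the function is decreasing (-1)

-1


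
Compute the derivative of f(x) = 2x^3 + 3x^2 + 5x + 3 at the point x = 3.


Differentiate f(x) = 2x^3 + 3x^2 + 5x + 3 term by term:
f'(x) = 6x^2 + 6x + 5
Substitute x = 3:
f'(3) = 6 * 3^2 + 6 * 3 + 5
= 54 + 18 + 5
= 77

77


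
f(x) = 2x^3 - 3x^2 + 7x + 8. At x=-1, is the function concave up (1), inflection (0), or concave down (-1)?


Concavity is determined by the sign of f''(x).
f(x) = 2x^3 - 3x^2 + 7x + 8
f'(x) = 6x^2 - 6x + 7
f''(x) = 12x - 6
f''(-1) = 12 * (-1) - 6
= -12 - 6
= -18
Since f''(-1) < 0, the function is concave down (-1)

-1


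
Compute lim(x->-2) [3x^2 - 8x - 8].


Since polynomials are continuous, we use direct substitution.
lim(x->-2) of 3x^2 - 8x - 8
= 3 * (-2)^2 - 8 * (-2) - 8
= 12 + 16 - 8
= 20

20


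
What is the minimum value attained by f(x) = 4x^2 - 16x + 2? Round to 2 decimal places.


For a quadratic f(x) = ax^2 + bx + c with a > 0, the minimum is at the vertex.
Vertex x-coordinate: x = -b/(2a)
x = -(-16) / (2 * 4)
x = 16/8 = 2
Substitute back to find the minimum value:
f(2) = 4 * 2^2 - 16 * 2 + 2
= 16 - 32 + 2
= -14 = -14.00

-14.00


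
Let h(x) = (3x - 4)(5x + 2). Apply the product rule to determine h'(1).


Let u(x) = 3x - 4 and v(x) = 5x + 2
u'(x) = 3
v'(x) = 5
Product rule: h'(x) = u'(x)*v(x) + u(x)*v'(x)
= 3 * (5x + 2) + (3x - 4) * 5
At x = 1:
u(1) = 3 * 1 - 4 = -1
v(1) = 5 * 1 + 2 = 7
h'(1) = 3 * 7 + (-1) * 5
= 21 - 5
= 16

16


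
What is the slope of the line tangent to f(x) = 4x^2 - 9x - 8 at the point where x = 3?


The slope of the tangent line equals f'(x) at the point.
f(x) = 4x^2 - 9x - 8
f'(x) = 8x - 9
At x = 3:
f'(3) = 8 * 3 - 9
= 24 - 9
= 15

15


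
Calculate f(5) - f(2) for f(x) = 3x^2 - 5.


Net change = f(b) - f(a)
f(x) = 3x^2 - 5
Compute f(5):
f(5) = 3 * 5^2 + 0 * 5 - 5
= 75 + 0 - 5
= 70
Compute f(2):
f(2) = 3 * 2^2 + 0 * 2 - 5
= 12 + 0 - 5
= 7
Net change = 70 - 7 = 63

63


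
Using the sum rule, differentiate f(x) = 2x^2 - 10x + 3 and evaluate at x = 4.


Differentiate term by term using power and sum rules:
f(x) = 2x^2 - 10x + 3
f'(x) = 4x - 10
Substitute x = 4:
f'(4) = 4 * 4 - 10
= 16 - 10
= 6

6


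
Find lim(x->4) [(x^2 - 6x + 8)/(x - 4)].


Direct substitution gives 0/0, so we factor the numerator.
Factor: (x^2 - 6x + 8) = (x - 4)(x - 2)
Cancel the common factor (x - 4):
(x^2 - 6x + 8)/(x - 4) = (x - 2)
Now substitute x = 4:
= (4) - (2) = 2

2


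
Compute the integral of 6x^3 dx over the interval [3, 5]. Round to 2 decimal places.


Find the antiderivative of 6x^3:
F(x) = 6/4 * x^4
Apply the Fundamental Theorem of Calculus:
F(5) - F(3)
= 6/4 * 5^4 - 6/4 * 3^4
= 6/4 * (625 - 81)
= 6/4 * 544
= 816 = 816.00

816.00


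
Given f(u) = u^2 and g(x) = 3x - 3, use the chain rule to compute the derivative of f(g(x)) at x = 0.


Using the chain rule: (f(g(x)))' = f'(g(x)) * g'(x)
First, find g(0):
g(0) = 3 * 0 - 3 = -3
Next, f'(u) = 2u
And g'(x) = 3
So f'(g(0)) * g'(0)
= 2 * (-3) * 3
= -18

-18


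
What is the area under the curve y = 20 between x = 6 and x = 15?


The area under a constant function y = 20 is a rectangle.
Width = 15 - 6 = 9
Height = 20
Area = width * height
= 9 * 20
= 180

180


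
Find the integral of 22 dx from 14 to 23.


The integral of a constant k over [a, b] equals k * (b - a).
integral from 14 to 23 of 22 dx
= 22 * (23 - 14)
= 22 * 9
= 198

198


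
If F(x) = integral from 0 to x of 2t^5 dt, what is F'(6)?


By the Fundamental Theorem of Calculus (Part 1):
If F(x) = integral from 0 to x of f(t) dt, then F'(x) = f(x)
Here f(t) = 2t^5
So F'(x) = 2x^5
Evaluate at x = 6:
F'(6) = 2 * 6^5
= 2 * 7776
= 15552

15552


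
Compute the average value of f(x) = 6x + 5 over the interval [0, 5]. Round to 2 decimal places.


Average value = 1/(b-a) * integral from a to b of f(x) dx
First compute the integral of 6x + 5:
F(x) = 3x^2 + 5x
F(5) = 3 * 25 + 5 * 5 = 100
F(0) = 3 * 0 + 5 * 0 = 0
Integral = 100 - 0 = 100
Average = 100 / (5 - 0) = 100 / 5
= 20 = 20.00

20.00


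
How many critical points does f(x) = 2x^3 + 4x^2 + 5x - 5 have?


Find where f'(x) = 0:
f(x) = 2x^3 + 4x^2 + 5x - 5
f'(x) = 6x^2 + 8x + 5
This is a quadratic in x. Use the discriminant to count real roots.
Discriminant = (8)^2 - 4 * 6 * 5
= 64 - 120
= -56
Since discriminant < 0, f'(x) = 0 has no real solutions.
Number of critical points: 0

0


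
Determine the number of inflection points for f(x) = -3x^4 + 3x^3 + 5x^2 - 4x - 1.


Inflection points occur where f''(x) = 0 and concavity changes.
f(x) = -3x^4 + 3x^3 + 5x^2 - 4x - 1
f'(x) = -12x^3 + 9x^2 + 10x - 4
f''(x) = -36x^2 + 18x + 10
This is a quadratic in x. Use the discriminant to count real roots.
Discriminant = (18)^2 - 4 * (-36) * 10
= 324 - (-1440)
= 1764
Since discriminant > 0, f''(x) = 0 has 2 distinct real solutions.
A quadratic with two distinct real roots changes sign at each root, so concavity changes at both.
Number of inflection points: 2

2


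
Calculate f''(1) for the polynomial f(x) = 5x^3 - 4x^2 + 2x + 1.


First derivative:
f'(x) = 15x^2 - 8x + 2
Second derivative:
f''(x) = 30x - 8
Substitute x = 1:
f''(1) = 30 * 1 - 8
= 30 - 8
= 22

22


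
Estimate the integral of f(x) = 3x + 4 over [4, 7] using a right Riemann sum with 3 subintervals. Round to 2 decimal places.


Right Riemann sum uses right endpoints of each subinterval.
Interval: [4, 7], n = 3
dx = (7 - 4) / 3 = 1
Right endpoints: [5, 6, 7]
f values: [19, 22, 25]
Sum = dx * (sum of f values)
= 1 * 66
= 66 = 66.00

66.00


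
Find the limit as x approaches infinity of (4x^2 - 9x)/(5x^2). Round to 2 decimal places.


For limits at infinity with equal-degree polynomials,
we compare leading coefficients.
Numerator leading term: 4x^2
Denominator leading term: 5x^2
Divide both by x^2:
lim = (4 - 9/x) / (5)
As x -> infinity, the 1/x and 1/x^2 terms vanish:
= 4/5 = 0.80

0.80


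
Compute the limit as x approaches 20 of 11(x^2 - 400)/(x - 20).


Direct substitution gives 0/0, so we factor the numerator.
Factor: 11(x^2 - 400) = 11 * (x - 20)(x + 20)
Cancel the common factor (x - 20):
11(x^2 - 400)/(x - 20) = 11 * (x + 20)
Now substitute x = 20:
= 11 * (20 + 20) = 440

440


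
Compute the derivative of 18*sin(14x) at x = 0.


Apply the chain rule to differentiate 18*sin(14x):
d/dx [18*sin(14x)]
= 18 * cos(14x) * d/dx(14x)
= 18 * 14 * cos(14x)
= 252 * cos(14x)
Evaluate at x = 0:
= 252 * cos(0)
= 252 * 1
= 252

252


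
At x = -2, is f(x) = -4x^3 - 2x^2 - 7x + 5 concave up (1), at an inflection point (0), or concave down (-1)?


Concavity is determined by the sign of f''(x).
f(x) = -4x^3 - 2x^2 - 7x + 5
f'(x) = -12x^2 - 4x - 7
f''(x) = -24x - 4
f''(-2) = -24 * (-2) - 4
= 48 - 4
= 44
Since f''(-2) > 0, the function is concave up (1)

1


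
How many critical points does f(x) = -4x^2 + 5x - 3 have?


Find where f'(x) = 0:
f'(x) = -8x + 5
Set f'(x) = 0:
-8x + 5 = 0
x = -5 / (-8) = 5/8
This is a linear equation in x, so there is exactly one solution.
Number of critical points: 1

1


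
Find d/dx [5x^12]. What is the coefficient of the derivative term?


We apply the power rule: d/dx [ax^n] = a*n * x^(n-1)
d/dx [5x^12]
= 5 * 12 * x^(12-1)
= 60x^11
The coefficient is 60

60


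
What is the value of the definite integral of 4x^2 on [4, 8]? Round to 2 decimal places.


Find the antiderivative of 4x^2:
F(x) = 4/3 * x^3
Apply the Fundamental Theorem of Calculus:
F(8) - F(4)
= 4/3 * 8^3 - 4/3 * 4^3
= 4/3 * (512 - 64)
= 4/3 * 448
= 1792/3 ≈ 597.33

597.33


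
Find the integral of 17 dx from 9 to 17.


The integral of a constant k over [a, b] equals k * (b - a).
integral from 9 to 17 of 17 dx
= 17 * (17 - 9)
= 17 * 8
= 136

136


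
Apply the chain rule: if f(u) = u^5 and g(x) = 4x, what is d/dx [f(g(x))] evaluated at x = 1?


Using the chain rule: (f(g(x)))' = f'(g(x)) * g'(x)
First, find g(1):
g(1) = 4 * 1 + 0 = 4
Next, f'(u) = 5u^4
And g'(x) = 4
So f'(g(1)) * g'(1)
= 5 * 4^4 * 4
= 5 * 256 * 4
= 5120

5120


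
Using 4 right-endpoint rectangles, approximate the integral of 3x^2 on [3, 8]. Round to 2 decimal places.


Right Riemann sum uses right endpoints of each subinterval.
Interval: [3, 8], n = 4
dx = (8 - 3) / 4 = 5/4
Right endpoints: [17/4, 11/2, 27/4, 8]
f values: [867/16, 363/4, 2187/16, 192]
Sum = dx * (sum of f values)
= 5/4 * 3789/8
= 18945/32 ≈ 592.03

592.03


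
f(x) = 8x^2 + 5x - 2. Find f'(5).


Differentiate term by term using power and sum rules:
f(x) = 8x^2 + 5x - 2
f'(x) = 16x + 5
Substitute x = 5:
f'(5) = 16 * 5 + 5
= 80 + 5
= 85

85


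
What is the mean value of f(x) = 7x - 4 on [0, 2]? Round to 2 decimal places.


Average value = 1/(b-a) * integral from a to b of f(x) dx
First compute the integral of 7x - 4:
F(x) = (7/2)x^2 - 4x
F(2) = 7/2 * 4 - 4 * 2 = 6
F(0) = 7/2 * 0 - 4 * 0 = 0
Integral = 6 - 0 = 6
Average = 6 / (2 - 0) = 6 / 2
= 3 = 3.00

3.00


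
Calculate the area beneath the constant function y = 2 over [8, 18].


The area under a constant function y = 2 is a rectangle.
Width = 18 - 8 = 10
Height = 2
Area = width * height
= 10 * 2
= 20

20


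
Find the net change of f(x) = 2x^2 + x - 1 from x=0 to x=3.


Net change = f(b) - f(a)
f(x) = 2x^2 + x - 1
Compute f(3):
f(3) = 2 * 3^2 + 1 * 3 - 1
= 18 + 3 - 1
= 20
Compute f(0):
f(0) = 2 * 0^2 + 1 * 0 - 1
= 0 + 0 - 1
= -1
Net change = 20 - (-1) = 21

21


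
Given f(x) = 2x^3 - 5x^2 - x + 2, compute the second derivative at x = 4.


First derivative:
f'(x) = 6x^2 - 10x - 1
Second derivative:
f''(x) = 12x - 10
Substitute x = 4:
f''(4) = 12 * 4 - 10
= 48 - 10
= 38

38


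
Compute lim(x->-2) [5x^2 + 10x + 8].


Since polynomials are continuous, we use direct substitution.
lim(x->-2) of 5x^2 + 10x + 8
= 5 * (-2)^2 + 10 * (-2) + 8
= 20 - 20 + 8
= 8

8


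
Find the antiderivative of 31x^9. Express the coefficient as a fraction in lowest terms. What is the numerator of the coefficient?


Apply the power rule for integration:
integral of ax^n dx = a/(n+1) * x^(n+1) + C
integral of 31x^9 dx
= 31/10 * x^10 + C
The coefficient in lowest terms is 31/10, and its numerator is 31

31


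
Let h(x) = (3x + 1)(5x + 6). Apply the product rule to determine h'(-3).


Let u(x) = 3x + 1 and v(x) = 5x + 6
u'(x) = 3
v'(x) = 5
Product rule: h'(x) = u'(x)*v(x) + u(x)*v'(x)
= 3 * (5x + 6) + (3x + 1) * 5
At x = -3:
u(-3) = 3 * (-3) + 1 = -8
v(-3) = 5 * (-3) + 6 = -9
h'(-3) = 3 * (-9) + (-8) * 5
= -27 - 40
= -67

-67


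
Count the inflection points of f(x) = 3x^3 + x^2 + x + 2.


Inflection points occur where f''(x) = 0 and concavity changes.
f(x) = 3x^3 + x^2 + x + 2
f'(x) = 9x^2 + 2x + 1
f''(x) = 18x + 2
Set f''(x) = 0:
18x + 2 = 0
x = -2 / 18 = -1/9
Since f''(x) is linear (degree 1), it changes sign at this point.
Therefore there is exactly 1 inflection point.

1


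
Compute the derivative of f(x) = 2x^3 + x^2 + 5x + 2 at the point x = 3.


Differentiate f(x) = 2x^3 + x^2 + 5x + 2 term by term:
f'(x) = 6x^2 + 2x + 5
Substitute x = 3:
f'(3) = 6 * 3^2 + 2 * 3 + 5
= 54 + 6 + 5
= 65

65


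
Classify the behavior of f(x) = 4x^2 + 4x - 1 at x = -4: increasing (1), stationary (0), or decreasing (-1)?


Compute f'(x) to determine behavior:
f'(x) = 8x + 4
f'(-4) = 8 * (-4) + 4
= -32 + 4
= -28
Since f'(-4) < 0, the function is decreasing (-1)

-1


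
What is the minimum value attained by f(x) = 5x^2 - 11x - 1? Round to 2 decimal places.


For a quadratic f(x) = ax^2 + bx + c with a > 0, the minimum is at the vertex.
Vertex x-coordinate: x = -b/(2a)
x = -(-11) / (2 * 5)
x = 11/10
Substitute back to find the minimum value:
f(11/10) = 5 * (11/10)^2 - 11 * (11/10) - 1
= 121/20 - 121/10 - 1
= -141/20 = -7.05

-7.05


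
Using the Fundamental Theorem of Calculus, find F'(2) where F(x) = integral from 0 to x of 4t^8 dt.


By the Fundamental Theorem of Calculus (Part 1):
If F(x) = integral from 0 to x of f(t) dt, then F'(x) = f(x)
Here f(t) = 4t^8
So F'(x) = 4x^8
Evaluate at x = 2:
F'(2) = 4 * 2^8
= 4 * 256
= 1024

1024


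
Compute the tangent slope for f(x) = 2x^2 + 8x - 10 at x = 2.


The slope of the tangent line equals f'(x) at the point.
f(x) = 2x^2 + 8x - 10
f'(x) = 4x + 8
At x = 2:
f'(2) = 4 * 2 + 8
= 8 + 8
= 16

16


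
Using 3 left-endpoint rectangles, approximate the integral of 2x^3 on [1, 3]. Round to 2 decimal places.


Left Riemann sum uses left endpoints of each subinterval.
Interval: [1, 3], n = 3
dx = (3 - 1) / 3 = 2/3
Left endpoints: [1, 5/3, 7/3]
f values: [2, 250/27, 686/27]
Sum = dx * (sum of f values)
= 2/3 * 110/3
= 220/9 ≈ 24.44

24.44


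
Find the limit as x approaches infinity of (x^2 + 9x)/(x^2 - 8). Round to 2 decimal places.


For limits at infinity with equal-degree polynomials,
we compare leading coefficients.
Numerator leading term: x^2
Denominator leading term: x^2
Divide both by x^2:
lim = (1 + 9/x) / (1 - 8/x^2)
As x -> infinity, the 1/x and 1/x^2 terms vanish:
= 1/1 = 1 = 1.00

1.00


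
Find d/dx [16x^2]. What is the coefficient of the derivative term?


We apply the power rule: d/dx [ax^n] = a*n * x^(n-1)
d/dx [16x^2]
= 16 * 2 * x^(2-1)
= 32x
The coefficient is 32

32


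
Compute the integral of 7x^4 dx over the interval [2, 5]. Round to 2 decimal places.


Find the antiderivative of 7x^4:
F(x) = 7/5 * x^5
Apply the Fundamental Theorem of Calculus:
F(5) - F(2)
= 7/5 * 5^5 - 7/5 * 2^5
= 7/5 * (3125 - 32)
= 7/5 * 3093
= 21651/5 = 4330.20

4330.20


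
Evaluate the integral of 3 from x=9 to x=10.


The integral of a constant k over [a, b] equals k * (b - a).
integral from 9 to 10 of 3 dx
= 3 * (10 - 9)
= 3 * 1
= 3

3


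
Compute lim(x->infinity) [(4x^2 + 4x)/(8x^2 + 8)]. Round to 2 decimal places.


For limits at infinity with equal-degree polynomials,
we compare leading coefficients.
Numerator leading term: 4x^2
Denominator leading term: 8x^2
Divide both by x^2:
lim = (4 + 4/x) / (8 + 8/x^2)
As x -> infinity, the 1/x and 1/x^2 terms vanish:
= 4/8 = 1/2 = 0.50

0.50


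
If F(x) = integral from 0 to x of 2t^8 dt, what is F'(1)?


By the Fundamental Theorem of Calculus (Part 1):
If F(x) = integral from 0 to x of f(t) dt, then F'(x) = f(x)
Here f(t) = 2t^8
So F'(x) = 2x^8
Evaluate at x = 1:
F'(1) = 2 * 1^8
= 2 * 1
= 2

2


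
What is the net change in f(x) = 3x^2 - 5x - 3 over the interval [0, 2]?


Net change = f(b) - f(a)
f(x) = 3x^2 - 5x - 3
Compute f(2):
f(2) = 3 * 2^2 - 5 * 2 - 3
= 12 - 10 - 3
= -1
Compute f(0):
f(0) = 3 * 0^2 - 5 * 0 - 3
= 0 + 0 - 3
= -3
Net change = -1 - (-3) = 2

2


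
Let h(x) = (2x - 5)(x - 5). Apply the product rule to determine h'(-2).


Let u(x) = 2x - 5 and v(x) = x - 5
u'(x) = 2
v'(x) = 1
Product rule: h'(x) = u'(x)*v(x) + u(x)*v'(x)
= 2 * (x - 5) + (2x - 5) * 1
At x = -2:
u(-2) = 2 * (-2) - 5 = -9
v(-2) = 1 * (-2) - 5 = -7
h'(-2) = 2 * (-7) + (-9) * 1
= -14 - 9
= -23

-23


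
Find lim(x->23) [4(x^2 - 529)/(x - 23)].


Direct substitution gives 0/0, so we factor the numerator.
Factor: 4(x^2 - 529) = 4 * (x - 23)(x + 23)
Cancel the common factor (x - 23):
4(x^2 - 529)/(x - 23) = 4 * (x + 23)
Now substitute x = 23:
= 4 * (23 + 23) = 184

184


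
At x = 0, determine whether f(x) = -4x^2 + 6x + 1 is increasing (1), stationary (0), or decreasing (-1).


Compute f'(x) to determine behavior:
f'(x) = -8x + 6
f'(0) = -8 * 0 + 6
= 0 + 6
= 6
Since f'(0) > 0, the function is increasing (1)

1


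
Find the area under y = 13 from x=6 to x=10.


The area under a constant function y = 13 is a rectangle.
Width = 10 - 6 = 4
Height = 13
Area = width * height
= 4 * 13
= 52

52


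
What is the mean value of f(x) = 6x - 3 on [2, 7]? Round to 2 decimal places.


Average value = 1/(b-a) * integral from a to b of f(x) dx
First compute the integral of 6x - 3:
F(x) = 3x^2 - 3x
F(7) = 3 * 49 - 3 * 7 = 126
F(2) = 3 * 4 - 3 * 2 = 6
Integral = 126 - 6 = 120
Average = 120 / (7 - 2) = 120 / 5
= 24 = 24.00

24.00


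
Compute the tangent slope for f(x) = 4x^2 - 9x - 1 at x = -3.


The slope of the tangent line equals f'(x) at the point.
f(x) = 4x^2 - 9x - 1
f'(x) = 8x - 9
At x = -3:
f'(-3) = 8 * (-3) - 9
= -24 - 9
= -33

-33


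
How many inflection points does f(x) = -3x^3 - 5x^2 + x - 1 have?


Inflection points occur where f''(x) = 0 and concavity changes.
f(x) = -3x^3 - 5x^2 + x - 1
f'(x) = -9x^2 - 10x + 1
f''(x) = -18x - 10
Set f''(x) = 0:
-18x - 10 = 0
x = 10 / (-18) = -5/9
Since f''(x) is linear (degree 1), it changes sign at this point.
Therefore there is exactly 1 inflection point.

1


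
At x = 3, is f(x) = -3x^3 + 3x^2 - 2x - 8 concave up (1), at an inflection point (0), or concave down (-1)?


Concavity is determined by the sign of f''(x).
f(x) = -3x^3 + 3x^2 - 2x - 8
f'(x) = -9x^2 + 6x - 2
f''(x) = -18x + 6
f''(3) = -18 * 3 + 6
= -54 + 6
= -48
Since f''(3) < 0, the function is concave down (-1)

-1


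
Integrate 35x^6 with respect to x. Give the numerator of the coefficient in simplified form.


Apply the power rule for integration:
integral of ax^n dx = a/(n+1) * x^(n+1) + C
integral of 35x^6 dx
= 35/7 * x^7 + C
= 5 * x^7 + C
The coefficient in lowest terms is 5 = 5/1, so its numerator is 5

5


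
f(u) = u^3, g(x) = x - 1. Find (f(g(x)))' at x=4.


Using the chain rule: (f(g(x)))' = f'(g(x)) * g'(x)
First, find g(4):
g(4) = 1 * 4 - 1 = 3
Next, f'(u) = 3u^2
And g'(x) = 1
So f'(g(4)) * g'(4)
= 3 * 3^2 * 1
= 3 * 9 * 1
= 27

27


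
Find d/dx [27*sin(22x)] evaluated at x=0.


Apply the chain rule to differentiate 27*sin(22x):
d/dx [27*sin(22x)]
= 27 * cos(22x) * d/dx(22x)
= 27 * 22 * cos(22x)
= 594 * cos(22x)
Evaluate at x = 0:
= 594 * cos(0)
= 594 * 1
= 594

594


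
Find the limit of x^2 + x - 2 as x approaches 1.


Since polynomials are continuous, we use direct substitution.
lim(x->1) of x^2 + x - 2
= 1 * 1^2 + 1 * 1 - 2
= 1 + 1 - 2
= 0

0


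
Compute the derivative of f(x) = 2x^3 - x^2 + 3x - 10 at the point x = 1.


Differentiate f(x) = 2x^3 - x^2 + 3x - 10 term by term:
f'(x) = 6x^2 - 2x + 3
Substitute x = 1:
f'(1) = 6 * 1^2 - 2 * 1 + 3
= 6 - 2 + 3
= 7

7


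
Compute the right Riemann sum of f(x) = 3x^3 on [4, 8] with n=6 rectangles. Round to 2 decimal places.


Right Riemann sum uses right endpoints of each subinterval.
Interval: [4, 8], n = 6
dx = (8 - 4) / 6 = 2/3
Right endpoints: [14/3, 16/3, 6, 20/3, 22/3, 8]
f values: [2744/9, 4096/9, 648, 8000/9, 10648/9, 1536]
Sum = dx * (sum of f values)
= 2/3 * 5016
= 3344 = 3344.00

3344.00


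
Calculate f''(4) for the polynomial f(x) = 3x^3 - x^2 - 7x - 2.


First derivative:
f'(x) = 9x^2 - 2x - 7
Second derivative:
f''(x) = 18x - 2
Substitute x = 4:
f''(4) = 18 * 4 - 2
= 72 - 2
= 70

70


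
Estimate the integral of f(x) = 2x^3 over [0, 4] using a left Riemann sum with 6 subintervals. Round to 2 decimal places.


Left Riemann sum uses left endpoints of each subinterval.
Interval: [0, 4], n = 6
dx = (4 - 0) / 6 = 2/3
Left endpoints: [0, 2/3, 4/3, 2, 8/3, 10/3]
f values: [0, 16/27, 128/27, 16, 1024/27, 2000/27]
Sum = dx * (sum of f values)
= 2/3 * 400/3
= 800/9 ≈ 88.89

88.89


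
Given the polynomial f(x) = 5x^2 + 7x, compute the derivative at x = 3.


Differentiate term by term using power and sum rules:
f(x) = 5x^2 + 7x
f'(x) = 10x + 7
Substitute x = 3:
f'(3) = 10 * 3 + 7
= 30 + 7
= 37

37


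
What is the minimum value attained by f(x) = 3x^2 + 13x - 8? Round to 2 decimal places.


For a quadratic f(x) = ax^2 + bx + c with a > 0, the minimum is at the vertex.
Vertex x-coordinate: x = -b/(2a)
x = -(13) / (2 * 3)
x = -13/6
Substitute back to find the minimum value:
f(-13/6) = 3 * (-13/6)^2 + 13 * (-13/6) - 8
= 169/12 - 169/6 - 8
= -265/12 ≈ -22.08

-22.08


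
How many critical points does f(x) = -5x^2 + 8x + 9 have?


Find where f'(x) = 0:
f'(x) = -10x + 8
Set f'(x) = 0:
-10x + 8 = 0
x = -8 / (-10) = 4/5
This is a linear equation in x, so there is exactly one solution.
Number of critical points: 1

1


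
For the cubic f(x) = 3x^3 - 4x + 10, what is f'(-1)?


Differentiate f(x) = 3x^3 - 4x + 10 term by term:
f'(x) = 9x^2 - 4
Substitute x = -1:
f'(-1) = 9 * (-1)^2 + 0 * (-1) - 4
= 9 + 0 - 4
= 5

5


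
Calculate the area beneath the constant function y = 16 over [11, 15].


The area under a constant function y = 16 is a rectangle.
Width = 15 - 11 = 4
Height = 16
Area = width * height
= 4 * 16
= 64

64


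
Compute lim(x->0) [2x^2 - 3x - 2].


Since polynomials are continuous, we use direct substitution.
lim(x->0) of 2x^2 - 3x - 2
= 2 * 0^2 - 3 * 0 - 2
= 0 + 0 - 2
= -2

-2


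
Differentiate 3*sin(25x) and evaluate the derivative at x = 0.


Apply the chain rule to differentiate 3*sin(25x):
d/dx [3*sin(25x)]
= 3 * cos(25x) * d/dx(25x)
= 3 * 25 * cos(25x)
= 75 * cos(25x)
Evaluate at x = 0:
= 75 * cos(0)
= 75 * 1
= 75

75


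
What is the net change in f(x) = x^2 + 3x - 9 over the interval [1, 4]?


Net change = f(b) - f(a)
f(x) = x^2 + 3x - 9
Compute f(4):
f(4) = 1 * 4^2 + 3 * 4 - 9
= 16 + 12 - 9
= 19
Compute f(1):
f(1) = 1 * 1^2 + 3 * 1 - 9
= 1 + 3 - 9
= -5
Net change = 19 - (-5) = 24

24


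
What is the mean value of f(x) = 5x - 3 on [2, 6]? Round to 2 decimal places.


Average value = 1/(b-a) * integral from a to b of f(x) dx
First compute the integral of 5x - 3:
F(x) = (5/2)x^2 - 3x
F(6) = 5/2 * 36 - 3 * 6 = 72
F(2) = 5/2 * 4 - 3 * 2 = 4
Integral = 72 - 4 = 68
Average = 68 / (6 - 2) = 68 / 4
= 17 = 17.00

17.00


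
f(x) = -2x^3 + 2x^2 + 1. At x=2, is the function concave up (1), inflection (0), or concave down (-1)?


Concavity is determined by the sign of f''(x).
f(x) = -2x^3 + 2x^2 + 1
f'(x) = -6x^2 + 4x
f''(x) = -12x + 4
f''(2) = -12 * 2 + 4
= -24 + 4
= -20
Since f''(2) < 0, the function is concave down (-1)

-1


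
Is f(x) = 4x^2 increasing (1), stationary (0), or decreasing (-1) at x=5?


Compute f'(x) to determine behavior:
f'(x) = 8x
f'(5) = 8 * 5 + 0
= 40 + 0
= 40
Since f'(5) > 0, the function is increasing (1)

1


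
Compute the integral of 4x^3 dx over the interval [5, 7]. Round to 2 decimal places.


Find the antiderivative of 4x^3:
F(x) = 4/4 * x^4
Apply the Fundamental Theorem of Calculus:
F(7) - F(5)
= 4/4 * 7^4 - 4/4 * 5^4
= 4/4 * (2401 - 625)
= 4/4 * 1776
= 1776 = 1776.00

1776.00


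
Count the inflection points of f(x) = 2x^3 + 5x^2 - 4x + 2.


Inflection points occur where f''(x) = 0 and concavity changes.
f(x) = 2x^3 + 5x^2 - 4x + 2
f'(x) = 6x^2 + 10x - 4
f''(x) = 12x + 10
Set f''(x) = 0:
12x + 10 = 0
x = -10 / 12 = -5/6
Since f''(x) is linear (degree 1), it changes sign at this point.
Therefore there is exactly 1 inflection point.

1


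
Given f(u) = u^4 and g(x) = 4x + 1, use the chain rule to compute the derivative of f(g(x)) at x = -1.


Using the chain rule: (f(g(x)))' = f'(g(x)) * g'(x)
First, find g(-1):
g(-1) = 4 * (-1) + 1 = -3
Next, f'(u) = 4u^3
And g'(x) = 4
So f'(g(-1)) * g'(-1)
= 4 * (-3)^3 * 4
= 4 * (-27) * 4
= -432

-432


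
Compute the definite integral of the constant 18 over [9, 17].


The integral of a constant k over [a, b] equals k * (b - a).
integral from 9 to 17 of 18 dx
= 18 * (17 - 9)
= 18 * 8
= 144

144


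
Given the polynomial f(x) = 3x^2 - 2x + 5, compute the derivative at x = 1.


Differentiate term by term using power and sum rules:
f(x) = 3x^2 - 2x + 5
f'(x) = 6x - 2
Substitute x = 1:
f'(1) = 6 * 1 - 2
= 6 - 2
= 4

4


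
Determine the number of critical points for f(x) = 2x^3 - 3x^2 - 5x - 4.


Find where f'(x) = 0:
f(x) = 2x^3 - 3x^2 - 5x - 4
f'(x) = 6x^2 - 6x - 5
This is a quadratic in x. Use the discriminant to count real roots.
Discriminant = (-6)^2 - 4 * 6 * (-5)
= 36 - (-120)
= 156
Since discriminant > 0, f'(x) = 0 has 2 real solutions.
Number of critical points: 2

2


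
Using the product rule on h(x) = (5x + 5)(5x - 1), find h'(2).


Let u(x) = 5x + 5 and v(x) = 5x - 1
u'(x) = 5
v'(x) = 5
Product rule: h'(x) = u'(x)*v(x) + u(x)*v'(x)
= 5 * (5x - 1) + (5x + 5) * 5
At x = 2:
u(2) = 5 * 2 + 5 = 15
v(2) = 5 * 2 - 1 = 9
h'(2) = 5 * 9 + 15 * 5
= 45 + 75
= 120

120


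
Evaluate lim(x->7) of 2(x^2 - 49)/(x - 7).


Direct substitution gives 0/0, so we factor the numerator.
Factor: 2(x^2 - 49) = 2 * (x - 7)(x + 7)
Cancel the common factor (x - 7):
2(x^2 - 49)/(x - 7) = 2 * (x + 7)
Now substitute x = 7:
= 2 * (7 + 7) = 28

28


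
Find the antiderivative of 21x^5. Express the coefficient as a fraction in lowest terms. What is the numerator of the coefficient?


Apply the power rule for integration:
integral of ax^n dx = a/(n+1) * x^(n+1) + C
integral of 21x^5 dx
= 21/6 * x^6 + C
= 7/2 * x^6 + C
The coefficient in lowest terms is 7/2, and its numerator is 7

7


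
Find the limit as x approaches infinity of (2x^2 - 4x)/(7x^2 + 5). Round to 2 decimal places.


For limits at infinity with equal-degree polynomials,
we compare leading coefficients.
Numerator leading term: 2x^2
Denominator leading term: 7x^2
Divide both by x^2:
lim = (2 - 4/x) / (7 + 5/x^2)
As x -> infinity, the 1/x and 1/x^2 terms vanish:
= 2/7 ≈ 0.29

0.29


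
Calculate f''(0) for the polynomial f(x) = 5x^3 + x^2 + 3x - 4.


First derivative:
f'(x) = 15x^2 + 2x + 3
Second derivative:
f''(x) = 30x + 2
Substitute x = 0:
f''(0) = 30 * 0 + 2
= 0 + 2
= 2

2


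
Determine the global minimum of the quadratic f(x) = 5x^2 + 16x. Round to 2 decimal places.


For a quadratic f(x) = ax^2 + bx + c with a > 0, the minimum is at the vertex.
Vertex x-coordinate: x = -b/(2a)
x = -(16) / (2 * 5)
x = -16/10 = -8/5
Substitute back to find the minimum value:
f(-8/5) = 5 * (-8/5)^2 + 16 * (-8/5) + 0
= 64/5 - 128/5 + 0
= -64/5 = -12.80

-12.80


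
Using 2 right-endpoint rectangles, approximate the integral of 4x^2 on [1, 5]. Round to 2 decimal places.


Right Riemann sum uses right endpoints of each subinterval.
Interval: [1, 5], n = 2
dx = (5 - 1) / 2 = 2
Right endpoints: [3, 5]
f values: [36, 100]
Sum = dx * (sum of f values)
= 2 * 136
= 272 = 272.00

272.00


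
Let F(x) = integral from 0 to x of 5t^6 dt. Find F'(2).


By the Fundamental Theorem of Calculus (Part 1):
If F(x) = integral from 0 to x of f(t) dt, then F'(x) = f(x)
Here f(t) = 5t^6
So F'(x) = 5x^6
Evaluate at x = 2:
F'(2) = 5 * 2^6
= 5 * 64
= 320

320


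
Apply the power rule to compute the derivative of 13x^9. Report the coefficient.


We apply the power rule: d/dx [ax^n] = a*n * x^(n-1)
d/dx [13x^9]
= 13 * 9 * x^(9-1)
= 117x^8
The coefficient is 117

117


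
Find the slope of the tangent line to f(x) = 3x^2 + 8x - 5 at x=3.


The slope of the tangent line equals f'(x) at the point.
f(x) = 3x^2 + 8x - 5
f'(x) = 6x + 8
At x = 3:
f'(3) = 6 * 3 + 8
= 18 + 8
= 26

26


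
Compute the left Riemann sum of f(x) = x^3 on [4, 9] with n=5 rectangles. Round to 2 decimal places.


Left Riemann sum uses left endpoints of each subinterval.
Interval: [4, 9], n = 5
dx = (9 - 4) / 5 = 1
Left endpoints: [4, 5, 6, 7, 8]
f values: [64, 125, 216, 343, 512]
Sum = dx * (sum of f values)
= 1 * 1260
= 1260 = 1260.00

1260.00


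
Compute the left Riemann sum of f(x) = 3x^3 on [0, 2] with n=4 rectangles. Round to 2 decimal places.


Left Riemann sum uses left endpoints of each subinterval.
Interval: [0, 2], n = 4
dx = (2 - 0) / 4 = 1/2
Left endpoints: [0, 1/2, 1, 3/2]
f values: [0, 3/8, 3, 81/8]
Sum = dx * (sum of f values)
= 1/2 * 27/2
= 27/4 = 6.75

6.75


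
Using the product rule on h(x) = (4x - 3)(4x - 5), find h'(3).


Let u(x) = 4x - 3 and v(x) = 4x - 5
u'(x) = 4
v'(x) = 4
Product rule: h'(x) = u'(x)*v(x) + u(x)*v'(x)
= 4 * (4x - 5) + (4x - 3) * 4
At x = 3:
u(3) = 4 * 3 - 3 = 9
v(3) = 4 * 3 - 5 = 7
h'(3) = 4 * 7 + 9 * 4
= 28 + 36
= 64

64


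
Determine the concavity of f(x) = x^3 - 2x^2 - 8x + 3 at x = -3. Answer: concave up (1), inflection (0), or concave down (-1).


Concavity is determined by the sign of f''(x).
f(x) = x^3 - 2x^2 - 8x + 3
f'(x) = 3x^2 - 4x - 8
f''(x) = 6x - 4
f''(-3) = 6 * (-3) - 4
= -18 - 4
= -22
Since f''(-3) < 0, the function is concave down (-1)

-1


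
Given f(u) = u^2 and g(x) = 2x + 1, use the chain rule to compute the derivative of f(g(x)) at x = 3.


Using the chain rule: (f(g(x)))' = f'(g(x)) * g'(x)
First, find g(3):
g(3) = 2 * 3 + 1 = 7
Next, f'(u) = 2u
And g'(x) = 2
So f'(g(3)) * g'(3)
= 2 * 7 * 2
= 28

28


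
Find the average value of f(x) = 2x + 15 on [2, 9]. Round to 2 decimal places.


Average value = 1/(b-a) * integral from a to b of f(x) dx
First compute the integral of 2x + 15:
F(x) = x^2 + 15x
F(9) = 1 * 81 + 15 * 9 = 216
F(2) = 1 * 4 + 15 * 2 = 34
Integral = 216 - 34 = 182
Average = 182 / (9 - 2) = 182 / 7
= 26 = 26.00

26.00


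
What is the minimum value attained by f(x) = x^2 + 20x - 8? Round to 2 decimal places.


For a quadratic f(x) = ax^2 + bx + c with a > 0, the minimum is at the vertex.
Vertex x-coordinate: x = -b/(2a)
x = -(20) / (2 * 1)
x = -20/2 = -10
Substitute back to find the minimum value:
f(-10) = 1 * (-10)^2 + 20 * (-10) - 8
= 100 - 200 - 8
= -108 = -108.00

-108.00


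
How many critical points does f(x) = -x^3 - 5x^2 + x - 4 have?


Find where f'(x) = 0:
f(x) = -x^3 - 5x^2 + x - 4
f'(x) = -3x^2 - 10x + 1
This is a quadratic in x. Use the discriminant to count real roots.
Discriminant = (-10)^2 - 4 * (-3) * 1
= 100 - (-12)
= 112
Since discriminant > 0, f'(x) = 0 has 2 real solutions.
Number of critical points: 2

2


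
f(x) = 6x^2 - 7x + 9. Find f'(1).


Differentiate term by term using power and sum rules:
f(x) = 6x^2 - 7x + 9
f'(x) = 12x - 7
Substitute x = 1:
f'(1) = 12 * 1 - 7
= 12 - 7
= 5

5


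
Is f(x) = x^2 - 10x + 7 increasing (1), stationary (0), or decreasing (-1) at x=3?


Compute f'(x) to determine behavior:
f'(x) = 2x - 10
f'(3) = 2 * 3 - 10
= 6 - 10
= -4
Since f'(3) < 0, the function is decreasing (-1)

-1


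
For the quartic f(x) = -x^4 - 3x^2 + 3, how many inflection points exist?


Inflection points occur where f''(x) = 0 and concavity changes.
f(x) = -x^4 - 3x^2 + 3
f'(x) = -4x^3 - 6x
f''(x) = -12x^2 - 6
This is a quadratic in x. Use the discriminant to count real roots.
Discriminant = (0)^2 - 4 * (-12) * (-6)
= 0 - 288
= -288
Since discriminant < 0, f''(x) = 0 has no real solutions.
Number of inflection points: 0

0


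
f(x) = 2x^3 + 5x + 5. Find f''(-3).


First derivative:
f'(x) = 6x^2 + 5
Second derivative:
f''(x) = 12x
Substitute x = -3:
f''(-3) = 12 * (-3) + 0
= -36 + 0
= -36

-36


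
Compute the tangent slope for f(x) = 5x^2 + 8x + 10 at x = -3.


The slope of the tangent line equals f'(x) at the point.
f(x) = 5x^2 + 8x + 10
f'(x) = 10x + 8
At x = -3:
f'(-3) = 10 * (-3) + 8
= -30 + 8
= -22

-22


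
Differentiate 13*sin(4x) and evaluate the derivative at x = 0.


Apply the chain rule to differentiate 13*sin(4x):
d/dx [13*sin(4x)]
= 13 * cos(4x) * d/dx(4x)
= 13 * 4 * cos(4x)
= 52 * cos(4x)
Evaluate at x = 0:
= 52 * cos(0)
= 52 * 1
= 52

52


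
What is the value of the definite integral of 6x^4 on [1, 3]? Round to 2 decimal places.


Find the antiderivative of 6x^4:
F(x) = 6/5 * x^5
Apply the Fundamental Theorem of Calculus:
F(3) - F(1)
= 6/5 * 3^5 - 6/5 * 1^5
= 6/5 * (243 - 1)
= 6/5 * 242
= 1452/5 = 290.40

290.40


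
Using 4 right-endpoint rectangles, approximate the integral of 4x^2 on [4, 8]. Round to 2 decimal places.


Right Riemann sum uses right endpoints of each subinterval.
Interval: [4, 8], n = 4
dx = (8 - 4) / 4 = 1
Right endpoints: [5, 6, 7, 8]
f values: [100, 144, 196, 256]
Sum = dx * (sum of f values)
= 1 * 696
= 696 = 696.00

696.00


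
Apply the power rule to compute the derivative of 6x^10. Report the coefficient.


We apply the power rule: d/dx [ax^n] = a*n * x^(n-1)
d/dx [6x^10]
= 6 * 10 * x^(10-1)
= 60x^9
The coefficient is 60

60


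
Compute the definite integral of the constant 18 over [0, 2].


The integral of a constant k over [a, b] equals k * (b - a).
integral from 0 to 2 of 18 dx
= 18 * (2 - 0)
= 18 * 2
= 36

36


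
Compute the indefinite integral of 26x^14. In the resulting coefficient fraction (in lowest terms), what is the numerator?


Apply the power rule for integration:
integral of ax^n dx = a/(n+1) * x^(n+1) + C
integral of 26x^14 dx
= 26/15 * x^15 + C
The coefficient in lowest terms is 26/15, and its numerator is 26

26


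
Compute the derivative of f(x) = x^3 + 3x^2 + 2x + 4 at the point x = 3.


Differentiate f(x) = x^3 + 3x^2 + 2x + 4 term by term:
f'(x) = 3x^2 + 6x + 2
Substitute x = 3:
f'(3) = 3 * 3^2 + 6 * 3 + 2
= 27 + 18 + 2
= 47

47


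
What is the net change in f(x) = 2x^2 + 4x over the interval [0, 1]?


Net change = f(b) - f(a)
f(x) = 2x^2 + 4x
Compute f(1):
f(1) = 2 * 1^2 + 4 * 1 + 0
= 2 + 4 + 0
= 6
Compute f(0):
f(0) = 2 * 0^2 + 4 * 0 + 0
= 0 + 0 + 0
= 0
Net change = 6 - 0 = 6

6


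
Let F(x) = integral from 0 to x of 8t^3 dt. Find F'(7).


By the Fundamental Theorem of Calculus (Part 1):
If F(x) = integral from 0 to x of f(t) dt, then F'(x) = f(x)
Here f(t) = 8t^3
So F'(x) = 8x^3
Evaluate at x = 7:
F'(7) = 8 * 7^3
= 8 * 343
= 2744

2744


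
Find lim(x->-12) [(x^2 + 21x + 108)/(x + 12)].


Direct substitution gives 0/0, so we factor the numerator.
Factor: (x^2 + 21x + 108) = (x + 12)(x + 9)
Cancel the common factor (x + 12):
(x^2 + 21x + 108)/(x + 12) = (x + 9)
Now substitute x = -12:
= (-12) - (-9) = -3

-3


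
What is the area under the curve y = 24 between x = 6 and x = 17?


The area under a constant function y = 24 is a rectangle.
Width = 17 - 6 = 11
Height = 24
Area = width * height
= 11 * 24
= 264

264


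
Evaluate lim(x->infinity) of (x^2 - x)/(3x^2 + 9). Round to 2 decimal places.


For limits at infinity with equal-degree polynomials,
we compare leading coefficients.
Numerator leading term: x^2
Denominator leading term: 3x^2
Divide both by x^2:
lim = (1 - 1/x) / (3 + 9/x^2)
As x -> infinity, the 1/x and 1/x^2 terms vanish:
= 1/3 ≈ 0.33

0.33


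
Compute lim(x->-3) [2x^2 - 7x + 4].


Since polynomials are continuous, we use direct substitution.
lim(x->-3) of 2x^2 - 7x + 4
= 2 * (-3)^2 - 7 * (-3) + 4
= 18 + 21 + 4
= 43

43


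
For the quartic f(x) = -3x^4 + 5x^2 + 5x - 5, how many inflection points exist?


Inflection points occur where f''(x) = 0 and concavity changes.
f(x) = -3x^4 + 5x^2 + 5x - 5
f'(x) = -12x^3 + 10x + 5
f''(x) = -36x^2 + 10
This is a quadratic in x. Use the discriminant to count real roots.
Discriminant = (0)^2 - 4 * (-36) * 10
= 0 - (-1440)
= 1440
Since discriminant > 0, f''(x) = 0 has 2 distinct real solutions.
A quadratic with two distinct real roots changes sign at each root, so concavity changes at both.
Number of inflection points: 2

2


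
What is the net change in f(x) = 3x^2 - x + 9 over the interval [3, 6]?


Net change = f(b) - f(a)
f(x) = 3x^2 - x + 9
Compute f(6):
f(6) = 3 * 6^2 - 1 * 6 + 9
= 108 - 6 + 9
= 111
Compute f(3):
f(3) = 3 * 3^2 - 1 * 3 + 9
= 27 - 3 + 9
= 33
Net change = 111 - 33 = 78

78


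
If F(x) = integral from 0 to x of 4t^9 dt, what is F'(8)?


By the Fundamental Theorem of Calculus (Part 1):
If F(x) = integral from 0 to x of f(t) dt, then F'(x) = f(x)
Here f(t) = 4t^9
So F'(x) = 4x^9
Evaluate at x = 8:
F'(8) = 4 * 8^9
= 4 * 134217728
= 536870912

536870912


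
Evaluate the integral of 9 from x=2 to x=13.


The integral of a constant k over [a, b] equals k * (b - a).
integral from 2 to 13 of 9 dx
= 9 * (13 - 2)
= 9 * 11
= 99

99


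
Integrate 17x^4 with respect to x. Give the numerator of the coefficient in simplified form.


Apply the power rule for integration:
integral of ax^n dx = a/(n+1) * x^(n+1) + C
integral of 17x^4 dx
= 17/5 * x^5 + C
The coefficient in lowest terms is 17/5, and its numerator is 17

17


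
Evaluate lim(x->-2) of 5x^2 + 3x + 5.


Since polynomials are continuous, we use direct substitution.
lim(x->-2) of 5x^2 + 3x + 5
= 5 * (-2)^2 + 3 * (-2) + 5
= 20 - 6 + 5
= 19

19


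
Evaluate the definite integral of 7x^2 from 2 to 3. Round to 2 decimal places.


Find the antiderivative of 7x^2:
F(x) = 7/3 * x^3
Apply the Fundamental Theorem of Calculus:
F(3) - F(2)
= 7/3 * 3^3 - 7/3 * 2^3
= 7/3 * (27 - 8)
= 7/3 * 19
= 133/3 ≈ 44.33

44.33


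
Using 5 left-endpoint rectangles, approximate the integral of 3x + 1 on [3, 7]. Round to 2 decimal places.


Left Riemann sum uses left endpoints of each subinterval.
Interval: [3, 7], n = 5
dx = (7 - 3) / 5 = 4/5
Left endpoints: [3, 19/5, 23/5, 27/5, 31/5]
f values: [10, 62/5, 74/5, 86/5, 98/5]
Sum = dx * (sum of f values)
= 4/5 * 74
= 296/5 = 59.20

59.20


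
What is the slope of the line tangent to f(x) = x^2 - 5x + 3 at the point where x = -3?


The slope of the tangent line equals f'(x) at the point.
f(x) = x^2 - 5x + 3
f'(x) = 2x - 5
At x = -3:
f'(-3) = 2 * (-3) - 5
= -6 - 5
= -11

-11


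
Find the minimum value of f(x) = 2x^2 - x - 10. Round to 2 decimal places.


For a quadratic f(x) = ax^2 + bx + c with a > 0, the minimum is at the vertex.
Vertex x-coordinate: x = -b/(2a)
x = -(-1) / (2 * 2)
x = 1/4
Substitute back to find the minimum value:
f(1/4) = 2 * (1/4)^2 - 1 * (1/4) - 10
= 1/8 - 1/4 - 10
= -81/8 ≈ -10.13

-10.13


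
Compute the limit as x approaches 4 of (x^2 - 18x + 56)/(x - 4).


Direct substitution gives 0/0, so we factor the numerator.
Factor: (x^2 - 18x + 56) = (x - 4)(x - 14)
Cancel the common factor (x - 4):
(x^2 - 18x + 56)/(x - 4) = (x - 14)
Now substitute x = 4:
= (4) - (14) = -10

-10


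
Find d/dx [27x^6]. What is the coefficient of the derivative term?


We apply the power rule: d/dx [ax^n] = a*n * x^(n-1)
d/dx [27x^6]
= 27 * 6 * x^(6-1)
= 162x^5
The coefficient is 162

162


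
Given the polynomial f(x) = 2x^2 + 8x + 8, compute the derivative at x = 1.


Differentiate term by term using power and sum rules:
f(x) = 2x^2 + 8x + 8
f'(x) = 4x + 8
Substitute x = 1:
f'(1) = 4 * 1 + 8
= 4 + 8
= 12

12


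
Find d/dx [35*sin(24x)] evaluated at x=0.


Apply the chain rule to differentiate 35*sin(24x):
d/dx [35*sin(24x)]
= 35 * cos(24x) * d/dx(24x)
= 35 * 24 * cos(24x)
= 840 * cos(24x)
Evaluate at x = 0:
= 840 * cos(0)
= 840 * 1
= 840

840


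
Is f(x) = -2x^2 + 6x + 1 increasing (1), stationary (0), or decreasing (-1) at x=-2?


Compute f'(x) to determine behavior:
f'(x) = -4x + 6
f'(-2) = -4 * (-2) + 6
= 8 + 6
= 14
Since f'(-2) > 0, the function is increasing (1)

1


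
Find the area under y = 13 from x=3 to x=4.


The area under a constant function y = 13 is a rectangle.
Width = 4 - 3 = 1
Height = 13
Area = width * height
= 1 * 13
= 13

13


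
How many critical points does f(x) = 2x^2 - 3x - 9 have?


Find where f'(x) = 0:
f'(x) = 4x - 3
Set f'(x) = 0:
4x - 3 = 0
x = 3 / 4 = 3/4
This is a linear equation in x, so there is exactly one solution.
Number of critical points: 1

1
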